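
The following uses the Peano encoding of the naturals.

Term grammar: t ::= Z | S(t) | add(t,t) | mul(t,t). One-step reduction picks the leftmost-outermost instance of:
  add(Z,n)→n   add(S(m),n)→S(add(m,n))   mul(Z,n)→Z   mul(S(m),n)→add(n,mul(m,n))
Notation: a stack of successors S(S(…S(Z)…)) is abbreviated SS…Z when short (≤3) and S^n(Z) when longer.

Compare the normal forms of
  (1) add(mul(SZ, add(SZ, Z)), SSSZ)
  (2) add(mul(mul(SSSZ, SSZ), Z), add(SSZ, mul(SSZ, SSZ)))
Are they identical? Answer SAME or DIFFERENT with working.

Term A:
  start: add(mul(SZ, add(SZ, Z)), SSSZ)
  step 1: add(add(add(SZ, Z), mul(Z, add(SZ, Z))), SSSZ)
  step 2: add(add(S(add(Z, Z)), mul(Z, add(SZ, Z))), SSSZ)
  step 3: add(S(add(add(Z, Z), mul(Z, add(SZ, Z)))), SSSZ)
  step 4: S(add(add(add(Z, Z), mul(Z, add(SZ, Z))), SSSZ))
  step 5: S(add(add(Z, mul(Z, add(SZ, Z))), SSSZ))
  step 6: S(add(mul(Z, add(SZ, Z)), SSSZ))
  step 7: S(add(Z, SSSZ))
  step 8: S^4(Z)

Term B:
  start: add(mul(mul(SSSZ, SSZ), Z), add(SSZ, mul(SSZ, SSZ)))
  step 1: add(mul(add(SSZ, mul(SSZ, SSZ)), Z), add(SSZ, mul(SSZ, SSZ)))
  step 2: add(mul(S(add(SZ, mul(SSZ, SSZ))), Z), add(SSZ, mul(SSZ, SSZ)))
  step 3: add(add(Z, mul(add(SZ, mul(SSZ, SSZ)), Z)), add(SSZ, mul(SSZ, SSZ)))
  step 4: add(mul(add(SZ, mul(SSZ, SSZ)), Z), add(SSZ, mul(SSZ, SSZ)))
  step 5: add(mul(S(add(Z, mul(SSZ, SSZ))), Z), add(SSZ, mul(SSZ, SSZ)))
  step 6: add(add(Z, mul(add(Z, mul(SSZ, SSZ)), Z)), add(SSZ, mul(SSZ, SSZ)))
  step 7: add(mul(add(Z, mul(SSZ, SSZ)), Z), add(SSZ, mul(SSZ, SSZ)))
  step 8: add(mul(mul(SSZ, SSZ), Z), add(SSZ, mul(SSZ, SSZ)))
  step 9: add(mul(add(SSZ, mul(SZ, SSZ)), Z), add(SSZ, mul(SSZ, SSZ)))
  step 10: add(mul(S(add(SZ, mul(SZ, SSZ))), Z), add(SSZ, mul(SSZ, SSZ)))
  step 11: add(add(Z, mul(add(SZ, mul(SZ, SSZ)), Z)), add(SSZ, mul(SSZ, SSZ)))
  step 12: add(mul(add(SZ, mul(SZ, SSZ)), Z), add(SSZ, mul(SSZ, SSZ)))
  step 13: add(mul(S(add(Z, mul(SZ, SSZ))), Z), add(SSZ, mul(SSZ, SSZ)))
  step 14: add(add(Z, mul(add(Z, mul(SZ, SSZ)), Z)), add(SSZ, mul(SSZ, SSZ)))
  step 15: add(mul(add(Z, mul(SZ, SSZ)), Z), add(SSZ, mul(SSZ, SSZ)))
  step 16: add(mul(mul(SZ, SSZ), Z), add(SSZ, mul(SSZ, SSZ)))
  step 17: add(mul(add(SSZ, mul(Z, SSZ)), Z), add(SSZ, mul(SSZ, SSZ)))
  step 18: add(mul(S(add(SZ, mul(Z, SSZ))), Z), add(SSZ, mul(SSZ, SSZ)))
  step 19: add(add(Z, mul(add(SZ, mul(Z, SSZ)), Z)), add(SSZ, mul(SSZ, SSZ)))
  step 20: add(mul(add(SZ, mul(Z, SSZ)), Z), add(SSZ, mul(SSZ, SSZ)))
  step 21: add(mul(S(add(Z, mul(Z, SSZ))), Z), add(SSZ, mul(SSZ, SSZ)))
  step 22: add(add(Z, mul(add(Z, mul(Z, SSZ)), Z)), add(SSZ, mul(SSZ, SSZ)))
  step 23: add(mul(add(Z, mul(Z, SSZ)), Z), add(SSZ, mul(SSZ, SSZ)))
  step 24: add(mul(mul(Z, SSZ), Z), add(SSZ, mul(SSZ, SSZ)))
  step 25: add(mul(Z, Z), add(SSZ, mul(SSZ, SSZ)))
  step 26: add(Z, add(SSZ, mul(SSZ, SSZ)))
  step 27: add(SSZ, mul(SSZ, SSZ))
  step 28: S(add(SZ, mul(SSZ, SSZ)))
  step 29: S(S(add(Z, mul(SSZ, SSZ))))
  step 30: S(S(mul(SSZ, SSZ)))
  step 31: S(S(add(SSZ, mul(SZ, SSZ))))
  step 32: S(S(S(add(SZ, mul(SZ, SSZ)))))
  step 33: S(S(S(S(add(Z, mul(SZ, SSZ))))))
  step 34: S(S(S(S(mul(SZ, SSZ)))))
  step 35: S(S(S(S(add(SSZ, mul(Z, SSZ))))))
  step 36: S(S(S(S(S(add(SZ, mul(Z, SSZ)))))))
  step 37: S(S(S(S(S(S(add(Z, mul(Z, SSZ))))))))
  step 38: S(S(S(S(S(S(mul(Z, SSZ)))))))
  step 39: S^6(Z)

Answer: DIFFERENT — A ⇓ S^4(Z), B ⇓ S^6(Z)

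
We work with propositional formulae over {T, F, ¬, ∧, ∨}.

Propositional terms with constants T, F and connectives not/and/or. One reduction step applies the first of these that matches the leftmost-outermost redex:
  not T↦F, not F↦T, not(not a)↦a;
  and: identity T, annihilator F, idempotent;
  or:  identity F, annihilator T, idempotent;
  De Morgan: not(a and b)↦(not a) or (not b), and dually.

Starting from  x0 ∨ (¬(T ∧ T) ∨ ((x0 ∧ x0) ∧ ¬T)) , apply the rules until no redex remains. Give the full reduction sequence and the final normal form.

  start: x0 ∨ (¬(T ∧ T) ∨ ((x0 ∧ x0) ∧ ¬T))
  step 1: x0 ∨ ((¬T ∨ ¬T) ∨ ((x0 ∧ x0) ∧ ¬T))
  step 2: x0 ∨ (¬T ∨ ((x0 ∧ x0) ∧ ¬T))
  step 3: x0 ∨ (F ∨ ((x0 ∧ x0) ∧ ¬T))
  step 4: x0 ∨ ((x0 ∧ x0) ∧ ¬T)
  step 5: x0 ∨ (x0 ∧ ¬T)
  step 6: x0 ∨ (x0 ∧ F)
  step 7: x0 ∨ F
  step 8: x0

Answer: normal form = x0  (in 8 steps)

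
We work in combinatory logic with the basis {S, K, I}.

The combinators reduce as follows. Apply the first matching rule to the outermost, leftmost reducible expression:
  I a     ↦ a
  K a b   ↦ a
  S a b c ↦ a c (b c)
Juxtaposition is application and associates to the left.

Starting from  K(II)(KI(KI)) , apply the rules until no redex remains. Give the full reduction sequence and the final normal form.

Answer: normal form = I  (in 2 steps)

Working:
  start: K(II)(KI(KI))
  step 1: II
  step 2: I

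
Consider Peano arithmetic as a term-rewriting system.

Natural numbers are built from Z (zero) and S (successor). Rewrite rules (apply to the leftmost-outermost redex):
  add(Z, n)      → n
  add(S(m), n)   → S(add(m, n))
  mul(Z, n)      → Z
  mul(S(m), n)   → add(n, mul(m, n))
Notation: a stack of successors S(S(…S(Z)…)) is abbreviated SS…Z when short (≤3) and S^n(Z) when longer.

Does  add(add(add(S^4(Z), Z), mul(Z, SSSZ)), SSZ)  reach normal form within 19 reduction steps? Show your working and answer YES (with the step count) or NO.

  start: add(add(add(S^4(Z), Z), mul(Z, SSSZ)), SSZ)
  step 1: add(add(S(add(SSSZ, Z)), mul(Z, SSSZ)), SSZ)
  step 2: add(S(add(add(SSSZ, Z), mul(Z, SSSZ))), SSZ)
  step 3: S(add(add(add(SSSZ, Z), mul(Z, SSSZ)), SSZ))
  step 4: S(add(add(S(add(SSZ, Z)), mul(Z, SSSZ)), SSZ))
  step 5: S(add(S(add(add(SSZ, Z), mul(Z, SSSZ))), SSZ))
  step 6: S(S(add(add(add(SSZ, Z), mul(Z, SSSZ)), SSZ)))
  step 7: S(S(add(add(S(add(SZ, Z)), mul(Z, SSSZ)), SSZ)))
  step 8: S(S(add(S(add(add(SZ, Z), mul(Z, SSSZ))), SSZ)))
  step 9: S(S(S(add(add(add(SZ, Z), mul(Z, SSSZ)), SSZ))))
  step 10: S(S(S(add(add(S(add(Z, Z)), mul(Z, SSSZ)), SSZ))))
  step 11: S(S(S(add(S(add(add(Z, Z), mul(Z, SSSZ))), SSZ))))
  step 12: S(S(S(S(add(add(add(Z, Z), mul(Z, SSSZ)), SSZ)))))
  step 13: S(S(S(S(add(add(Z, mul(Z, SSSZ)), SSZ)))))
  step 14: S(S(S(S(add(mul(Z, SSSZ), SSZ)))))
  step 15: S(S(S(S(add(Z, SSZ)))))
  step 16: S^6(Z)

Answer: YES — reaches normal form S^6(Z) in 16 ≤ 19 steps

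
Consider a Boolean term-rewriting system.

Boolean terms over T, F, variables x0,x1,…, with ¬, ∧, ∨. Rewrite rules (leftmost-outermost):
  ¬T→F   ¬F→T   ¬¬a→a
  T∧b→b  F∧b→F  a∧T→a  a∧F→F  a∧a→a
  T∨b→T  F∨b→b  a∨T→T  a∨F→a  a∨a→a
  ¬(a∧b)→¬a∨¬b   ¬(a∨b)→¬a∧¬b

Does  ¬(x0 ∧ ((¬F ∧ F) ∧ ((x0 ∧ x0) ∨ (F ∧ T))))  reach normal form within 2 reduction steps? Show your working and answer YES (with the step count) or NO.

  start: ¬(x0 ∧ ((¬F ∧ F) ∧ ((x0 ∧ x0) ∨ (F ∧ T))))
  →1  ¬x0 ∨ ¬((¬F ∧ F) ∧ ((x0 ∧ x0) ∨ (F ∧ T)))
  →2  ¬x0 ∨ (¬(¬F ∧ F) ∨ ¬((x0 ∧ x0) ∨ (F ∧ T)))

Answer: NO — after 2 steps the term is ¬x0 ∨ (¬(¬F ∧ F) ∨ ¬((x0 ∧ x0) ∨ (F ∧ T))), not yet normal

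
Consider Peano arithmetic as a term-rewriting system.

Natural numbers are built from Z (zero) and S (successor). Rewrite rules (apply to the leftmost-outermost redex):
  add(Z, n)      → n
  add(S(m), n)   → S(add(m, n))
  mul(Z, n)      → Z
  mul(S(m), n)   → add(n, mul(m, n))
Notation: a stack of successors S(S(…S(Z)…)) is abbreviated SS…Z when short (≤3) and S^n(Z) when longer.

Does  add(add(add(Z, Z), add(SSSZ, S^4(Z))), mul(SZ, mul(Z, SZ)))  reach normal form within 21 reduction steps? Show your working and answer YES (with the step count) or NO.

  start: add(add(add(Z, Z), add(SSSZ, S^4(Z))), mul(SZ, mul(Z, SZ)))
  step 1: add(add(Z, add(SSSZ, S^4(Z))), mul(SZ, mul(Z, SZ)))
  step 2: add(add(SSSZ, S^4(Z)), mul(SZ, mul(Z, SZ)))
  step 3: add(S(add(SSZ, S^4(Z))), mul(SZ, mul(Z, SZ)))
  step 4: S(add(add(SSZ, S^4(Z)), mul(SZ, mul(Z, SZ))))
  step 5: S(add(S(add(SZ, S^4(Z))), mul(SZ, mul(Z, SZ))))
  step 6: S(S(add(add(SZ, S^4(Z)), mul(SZ, mul(Z, SZ)))))
  step 7: S(S(add(S(add(Z, S^4(Z))), mul(SZ, mul(Z, SZ)))))
  step 8: S(S(S(add(add(Z, S^4(Z)), mul(SZ, mul(Z, SZ))))))
  step 9: S(S(S(add(S^4(Z), mul(SZ, mul(Z, SZ))))))
  step 10: S(S(S(S(add(SSSZ, mul(SZ, mul(Z, SZ)))))))
  step 11: S(S(S(S(S(add(SSZ, mul(SZ, mul(Z, SZ))))))))
  step 12: S(S(S(S(S(S(add(SZ, mul(SZ, mul(Z, SZ)))))))))
  step 13: S(S(S(S(S(S(S(add(Z, mul(SZ, mul(Z, SZ))))))))))
  step 14: S(S(S(S(S(S(S(mul(SZ, mul(Z, SZ)))))))))
  step 15: S(S(S(S(S(S(S(add(mul(Z, SZ), mul(Z, mul(Z, SZ))))))))))
  step 16: S(S(S(S(S(S(S(add(Z, mul(Z, mul(Z, SZ))))))))))
  step 17: S(S(S(S(S(S(S(mul(Z, mul(Z, SZ)))))))))
  step 18: S^7(Z)

Answer: YES — reaches normal form S^7(Z) in 18 ≤ 21 steps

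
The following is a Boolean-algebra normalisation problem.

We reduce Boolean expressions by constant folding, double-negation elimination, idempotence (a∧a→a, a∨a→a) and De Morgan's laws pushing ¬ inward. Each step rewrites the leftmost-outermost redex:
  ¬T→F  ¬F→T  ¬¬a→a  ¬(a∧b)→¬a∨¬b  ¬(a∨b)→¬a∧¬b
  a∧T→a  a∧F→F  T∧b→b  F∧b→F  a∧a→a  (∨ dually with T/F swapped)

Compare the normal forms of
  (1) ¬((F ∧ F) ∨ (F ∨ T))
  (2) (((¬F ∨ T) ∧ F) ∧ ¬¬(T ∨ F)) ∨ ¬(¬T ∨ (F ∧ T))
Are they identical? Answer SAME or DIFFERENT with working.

Answer: DIFFERENT — A ⇓ F, B ⇓ T

Reduction:
Term A:
  start: ¬((F ∧ F) ∨ (F ∨ T))
  [1] ¬(F ∧ F) ∧ ¬(F ∨ T)
  [2] (¬F ∨ ¬F) ∧ ¬(F ∨ T)
  [3] ¬F ∧ ¬(F ∨ T)
  [4] T ∧ ¬(F ∨ T)
  [5] ¬(F ∨ T)
  [6] ¬F ∧ ¬T
  [7] T ∧ ¬T
  [8] ¬T
  [9] F

Term B:
  start: (((¬F ∨ T) ∧ F) ∧ ¬¬(T ∨ F)) ∨ ¬(¬T ∨ (F ∧ T))
  [1] (F ∧ ¬¬(T ∨ F)) ∨ ¬(¬T ∨ (F ∧ T))
  [2] F ∨ ¬(¬T ∨ (F ∧ T))
  [3] ¬(¬T ∨ (F ∧ T))
  [4] ¬¬T ∧ ¬(F ∧ T)
  [5] T ∧ ¬(F ∧ T)
  [6] ¬(F ∧ T)
  [7] ¬F ∨ ¬T
  [8] T ∨ ¬T
  [9] T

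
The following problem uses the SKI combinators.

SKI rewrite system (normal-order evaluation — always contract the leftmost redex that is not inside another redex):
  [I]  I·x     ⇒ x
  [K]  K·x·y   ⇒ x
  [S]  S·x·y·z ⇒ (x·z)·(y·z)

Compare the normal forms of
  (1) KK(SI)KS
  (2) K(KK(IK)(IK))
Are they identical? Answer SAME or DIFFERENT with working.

Answer: DIFFERENT — A ⇓ K, B ⇓ K(KK)

Derivation:
Term A:
  start: KK(SI)KS
  step 1: KKS
  step 2: K

Term B:
  start: K(KK(IK)(IK))
  step 1: K(K(IK))
  step 2: K(KK)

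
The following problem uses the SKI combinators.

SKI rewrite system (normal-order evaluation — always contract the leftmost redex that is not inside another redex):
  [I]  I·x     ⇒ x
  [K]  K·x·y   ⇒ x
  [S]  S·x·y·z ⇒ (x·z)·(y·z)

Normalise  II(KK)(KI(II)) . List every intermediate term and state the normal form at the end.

  start: II(KK)(KI(II))
  →1  I(KK)(KI(II))
  →2  KK(KI(II))
  →3  K

Answer: normal form = K  (in 3 steps)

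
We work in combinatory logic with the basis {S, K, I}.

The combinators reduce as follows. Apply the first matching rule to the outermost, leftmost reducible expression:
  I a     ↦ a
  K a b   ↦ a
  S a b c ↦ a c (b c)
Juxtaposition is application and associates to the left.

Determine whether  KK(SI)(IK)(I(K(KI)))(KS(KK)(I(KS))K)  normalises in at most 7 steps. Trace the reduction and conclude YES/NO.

  start: KK(SI)(IK)(I(K(KI)))(KS(KK)(I(KS))K)
  →1  K(IK)(I(K(KI)))(KS(KK)(I(KS))K)
  →2  IK(KS(KK)(I(KS))K)
  →3  K(KS(KK)(I(KS))K)
  →4  K(S(I(KS))K)
  →5  K(S(KS)K)

Answer: YES — reaches normal form K(S(KS)K) in 5 ≤ 7 steps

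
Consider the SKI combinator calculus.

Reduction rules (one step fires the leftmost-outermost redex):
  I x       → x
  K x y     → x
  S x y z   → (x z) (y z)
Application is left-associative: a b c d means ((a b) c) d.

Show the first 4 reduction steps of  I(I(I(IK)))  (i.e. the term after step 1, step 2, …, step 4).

  start: I(I(I(IK)))
  →1  I(I(IK))
  →2  I(IK)
  →3  IK
  →4  K

Answer: after 4 steps: K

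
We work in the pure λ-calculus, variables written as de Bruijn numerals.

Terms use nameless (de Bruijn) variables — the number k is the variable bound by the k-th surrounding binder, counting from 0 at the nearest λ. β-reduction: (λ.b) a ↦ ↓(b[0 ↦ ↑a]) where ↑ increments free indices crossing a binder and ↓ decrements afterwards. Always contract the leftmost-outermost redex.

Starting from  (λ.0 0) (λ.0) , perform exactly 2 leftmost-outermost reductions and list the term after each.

  start: (λ.0 0) (λ.0)
  →1  (λ.0) (λ.0)
  →2  λ.0

Answer: after 2 steps: λ.0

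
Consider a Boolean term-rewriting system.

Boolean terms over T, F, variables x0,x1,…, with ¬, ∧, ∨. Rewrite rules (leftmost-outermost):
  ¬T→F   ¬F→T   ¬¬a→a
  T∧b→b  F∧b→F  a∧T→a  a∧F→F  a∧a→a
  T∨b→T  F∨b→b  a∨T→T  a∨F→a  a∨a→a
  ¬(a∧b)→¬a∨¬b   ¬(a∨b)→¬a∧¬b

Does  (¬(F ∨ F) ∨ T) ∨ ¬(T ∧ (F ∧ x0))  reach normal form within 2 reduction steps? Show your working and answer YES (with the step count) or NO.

Answer: YES — reaches normal form T in 2 ≤ 2 steps

Working:
  start: (¬(F ∨ F) ∨ T) ∨ ¬(T ∧ (F ∧ x0))
  step 1: T ∨ ¬(T ∧ (F ∧ x0))
  step 2: T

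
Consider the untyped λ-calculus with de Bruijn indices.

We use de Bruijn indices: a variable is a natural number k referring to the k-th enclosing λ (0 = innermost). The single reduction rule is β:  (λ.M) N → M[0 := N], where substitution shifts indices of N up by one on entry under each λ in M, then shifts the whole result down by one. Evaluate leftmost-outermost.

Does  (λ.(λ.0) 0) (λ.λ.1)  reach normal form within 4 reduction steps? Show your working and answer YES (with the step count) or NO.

  start: (λ.(λ.0) 0) (λ.λ.1)
  step 1: (λ.0) (λ.λ.1)
  step 2: λ.λ.1

Answer: YES — reaches normal form λ.λ.1 in 2 ≤ 4 steps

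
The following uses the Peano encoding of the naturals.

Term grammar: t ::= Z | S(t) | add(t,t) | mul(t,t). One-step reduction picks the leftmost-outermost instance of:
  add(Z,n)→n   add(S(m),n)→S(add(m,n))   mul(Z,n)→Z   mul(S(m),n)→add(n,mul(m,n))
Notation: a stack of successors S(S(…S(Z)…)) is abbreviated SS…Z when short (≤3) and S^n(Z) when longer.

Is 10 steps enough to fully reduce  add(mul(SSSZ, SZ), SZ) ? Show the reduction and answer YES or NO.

  start: add(mul(SSSZ, SZ), SZ)
  step 1: add(add(SZ, mul(SSZ, SZ)), SZ)
  step 2: add(S(add(Z, mul(SSZ, SZ))), SZ)
  step 3: S(add(add(Z, mul(SSZ, SZ)), SZ))
  step 4: S(add(mul(SSZ, SZ), SZ))
  step 5: S(add(add(SZ, mul(SZ, SZ)), SZ))
  step 6: S(add(S(add(Z, mul(SZ, SZ))), SZ))
  step 7: S(S(add(add(Z, mul(SZ, SZ)), SZ)))
  step 8: S(S(add(mul(SZ, SZ), SZ)))
  step 9: S(S(add(add(SZ, mul(Z, SZ)), SZ)))
  step 10: S(S(add(S(add(Z, mul(Z, SZ))), SZ)))

Answer: NO — after 10 steps the term is S(S(add(S(add(Z, mul(Z, SZ))), SZ))), not yet normal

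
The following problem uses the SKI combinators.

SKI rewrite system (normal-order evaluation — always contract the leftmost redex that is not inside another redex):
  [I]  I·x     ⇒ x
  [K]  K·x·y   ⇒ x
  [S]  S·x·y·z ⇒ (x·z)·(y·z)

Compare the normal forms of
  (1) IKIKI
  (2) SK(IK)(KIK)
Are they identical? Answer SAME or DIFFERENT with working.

Answer: SAME — A ⇓ I, B ⇓ I

Derivation:
Term A:
  start: IKIKI
  step 1: KIKI
  step 2: II
  step 3: I

Term B:
  start: SK(IK)(KIK)
  step 1: K(KIK)(IK(KIK))
  step 2: KIK
  step 3: I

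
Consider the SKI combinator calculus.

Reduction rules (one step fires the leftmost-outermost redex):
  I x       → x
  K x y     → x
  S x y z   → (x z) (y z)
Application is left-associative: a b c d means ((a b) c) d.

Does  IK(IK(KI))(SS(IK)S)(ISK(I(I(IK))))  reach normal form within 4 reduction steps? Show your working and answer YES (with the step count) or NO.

  start: IK(IK(KI))(SS(IK)S)(ISK(I(I(IK))))
  step 1: K(IK(KI))(SS(IK)S)(ISK(I(I(IK))))
  step 2: IK(KI)(ISK(I(I(IK))))
  step 3: K(KI)(ISK(I(I(IK))))
  step 4: KI

Answer: YES — reaches normal form KI in 4 ≤ 4 steps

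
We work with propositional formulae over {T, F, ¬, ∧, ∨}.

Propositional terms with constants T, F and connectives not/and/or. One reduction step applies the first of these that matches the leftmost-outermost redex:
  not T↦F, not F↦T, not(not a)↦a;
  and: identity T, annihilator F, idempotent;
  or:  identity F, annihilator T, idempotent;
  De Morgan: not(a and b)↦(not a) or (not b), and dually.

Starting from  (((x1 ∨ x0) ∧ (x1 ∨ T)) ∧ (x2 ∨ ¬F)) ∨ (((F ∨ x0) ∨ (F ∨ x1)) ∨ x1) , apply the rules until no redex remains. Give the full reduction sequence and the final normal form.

  start: (((x1 ∨ x0) ∧ (x1 ∨ T)) ∧ (x2 ∨ ¬F)) ∨ (((F ∨ x0) ∨ (F ∨ x1)) ∨ x1)
  →1  (((x1 ∨ x0) ∧ T) ∧ (x2 ∨ ¬F)) ∨ (((F ∨ x0) ∨ (F ∨ x1)) ∨ x1)
  →2  ((x1 ∨ x0) ∧ (x2 ∨ ¬F)) ∨ (((F ∨ x0) ∨ (F ∨ x1)) ∨ x1)
  →3  ((x1 ∨ x0) ∧ (x2 ∨ T)) ∨ (((F ∨ x0) ∨ (F ∨ x1)) ∨ x1)
  →4  ((x1 ∨ x0) ∧ T) ∨ (((F ∨ x0) ∨ (F ∨ x1)) ∨ x1)
  →5  (x1 ∨ x0) ∨ (((F ∨ x0) ∨ (F ∨ x1)) ∨ x1)
  →6  (x1 ∨ x0) ∨ ((x0 ∨ (F ∨ x1)) ∨ x1)
  →7  (x1 ∨ x0) ∨ ((x0 ∨ x1) ∨ x1)

Answer: normal form = (x1 ∨ x0) ∨ ((x0 ∨ x1) ∨ x1)  (in 7 steps)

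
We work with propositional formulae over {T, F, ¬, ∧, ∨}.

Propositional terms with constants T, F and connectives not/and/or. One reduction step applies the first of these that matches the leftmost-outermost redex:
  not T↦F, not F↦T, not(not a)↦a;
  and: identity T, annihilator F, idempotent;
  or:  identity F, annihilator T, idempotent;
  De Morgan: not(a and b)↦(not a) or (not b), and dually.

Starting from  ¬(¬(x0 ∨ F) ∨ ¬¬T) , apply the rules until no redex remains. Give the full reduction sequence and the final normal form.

Answer: normal form = F  (in 6 steps)

Working:
  start: ¬(¬(x0 ∨ F) ∨ ¬¬T)
  step 1: ¬¬(x0 ∨ F) ∧ ¬¬¬T
  step 2: (x0 ∨ F) ∧ ¬¬¬T
  step 3: x0 ∧ ¬¬¬T
  step 4: x0 ∧ ¬T
  step 5: x0 ∧ F
  step 6: F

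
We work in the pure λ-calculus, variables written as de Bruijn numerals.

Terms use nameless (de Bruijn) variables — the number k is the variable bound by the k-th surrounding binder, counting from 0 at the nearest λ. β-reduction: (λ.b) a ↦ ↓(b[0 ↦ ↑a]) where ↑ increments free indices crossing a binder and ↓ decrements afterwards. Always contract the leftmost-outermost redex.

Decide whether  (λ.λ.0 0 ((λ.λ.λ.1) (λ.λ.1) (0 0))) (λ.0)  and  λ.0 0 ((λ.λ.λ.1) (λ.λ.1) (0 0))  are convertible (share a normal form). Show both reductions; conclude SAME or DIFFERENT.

Term A:
  start: (λ.λ.0 0 ((λ.λ.λ.1) (λ.λ.1) (0 0))) (λ.0)
  step 1: λ.0 0 ((λ.λ.λ.1) (λ.λ.1) (0 0))
  step 2: λ.0 0 ((λ.λ.1) (0 0))
  step 3: λ.0 0 (λ.1 1)

Term B:
  start: λ.0 0 ((λ.λ.λ.1) (λ.λ.1) (0 0))
  step 1: λ.0 0 ((λ.λ.1) (0 0))
  step 2: λ.0 0 (λ.1 1)

Answer: SAME — A ⇓ λ.0 0 (λ.1 1), B ⇓ λ.0 0 (λ.1 1)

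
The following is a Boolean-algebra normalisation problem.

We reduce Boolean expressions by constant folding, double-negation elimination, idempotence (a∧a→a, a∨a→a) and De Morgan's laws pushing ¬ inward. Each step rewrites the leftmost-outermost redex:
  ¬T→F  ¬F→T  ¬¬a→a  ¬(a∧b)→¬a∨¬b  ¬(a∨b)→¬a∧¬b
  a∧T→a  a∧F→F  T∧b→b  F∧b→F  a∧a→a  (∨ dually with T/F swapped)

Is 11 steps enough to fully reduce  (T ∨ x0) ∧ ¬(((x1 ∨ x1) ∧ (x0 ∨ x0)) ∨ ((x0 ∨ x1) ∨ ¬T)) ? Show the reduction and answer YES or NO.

Answer: NO — after 11 steps the term is (¬x1 ∨ ¬x0) ∧ ((¬x0 ∧ ¬x1) ∧ T), not yet normal

Working:
  start: (T ∨ x0) ∧ ¬(((x1 ∨ x1) ∧ (x0 ∨ x0)) ∨ ((x0 ∨ x1) ∨ ¬T))
  step 1: T ∧ ¬(((x1 ∨ x1) ∧ (x0 ∨ x0)) ∨ ((x0 ∨ x1) ∨ ¬T))
  step 2: ¬(((x1 ∨ x1) ∧ (x0 ∨ x0)) ∨ ((x0 ∨ x1) ∨ ¬T))
  step 3: ¬((x1 ∨ x1) ∧ (x0 ∨ x0)) ∧ ¬((x0 ∨ x1) ∨ ¬T)
  step 4: (¬(x1 ∨ x1) ∨ ¬(x0 ∨ x0)) ∧ ¬((x0 ∨ x1) ∨ ¬T)
  step 5: ((¬x1 ∧ ¬x1) ∨ ¬(x0 ∨ x0)) ∧ ¬((x0 ∨ x1) ∨ ¬T)
  step 6: (¬x1 ∨ ¬(x0 ∨ x0)) ∧ ¬((x0 ∨ x1) ∨ ¬T)
  step 7: (¬x1 ∨ (¬x0 ∧ ¬x0)) ∧ ¬((x0 ∨ x1) ∨ ¬T)
  step 8: (¬x1 ∨ ¬x0) ∧ ¬((x0 ∨ x1) ∨ ¬T)
  step 9: (¬x1 ∨ ¬x0) ∧ (¬(x0 ∨ x1) ∧ ¬¬T)
  step 10: (¬x1 ∨ ¬x0) ∧ ((¬x0 ∧ ¬x1) ∧ ¬¬T)
  step 11: (¬x1 ∨ ¬x0) ∧ ((¬x0 ∧ ¬x1) ∧ T)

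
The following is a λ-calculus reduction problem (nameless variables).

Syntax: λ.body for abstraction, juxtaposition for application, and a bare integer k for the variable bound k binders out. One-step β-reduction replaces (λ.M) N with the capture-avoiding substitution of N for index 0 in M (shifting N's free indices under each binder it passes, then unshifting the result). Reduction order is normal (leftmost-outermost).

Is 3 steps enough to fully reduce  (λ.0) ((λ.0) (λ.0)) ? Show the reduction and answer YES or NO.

  start: (λ.0) ((λ.0) (λ.0))
  [1] (λ.0) (λ.0)
  [2] λ.0

Answer: YES — reaches normal form λ.0 in 2 ≤ 3 steps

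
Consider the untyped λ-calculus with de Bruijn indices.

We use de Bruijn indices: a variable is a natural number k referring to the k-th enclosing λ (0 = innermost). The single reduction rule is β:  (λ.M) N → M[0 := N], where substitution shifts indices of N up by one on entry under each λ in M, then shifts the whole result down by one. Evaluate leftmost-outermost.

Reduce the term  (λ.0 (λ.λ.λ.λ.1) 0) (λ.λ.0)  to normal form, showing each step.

  start: (λ.0 (λ.λ.λ.λ.1) 0) (λ.λ.0)
  [1] (λ.λ.0) (λ.λ.λ.λ.1) (λ.λ.0)
  [2] (λ.0) (λ.λ.0)
  [3] λ.λ.0

Answer: normal form = λ.λ.0  (in 3 steps)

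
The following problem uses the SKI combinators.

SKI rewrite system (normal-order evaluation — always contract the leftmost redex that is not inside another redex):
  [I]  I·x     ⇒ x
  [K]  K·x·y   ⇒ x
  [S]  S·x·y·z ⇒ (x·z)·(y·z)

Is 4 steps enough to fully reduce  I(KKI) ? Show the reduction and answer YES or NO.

Answer: YES — reaches normal form K in 2 ≤ 4 steps

Derivation:
  start: I(KKI)
  →1  KKI
  →2  K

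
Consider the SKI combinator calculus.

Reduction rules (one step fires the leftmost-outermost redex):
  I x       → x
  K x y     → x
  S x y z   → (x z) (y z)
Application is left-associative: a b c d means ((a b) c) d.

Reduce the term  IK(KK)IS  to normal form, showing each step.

Answer: normal form = K  (in 3 steps)

Derivation:
  start: IK(KK)IS
  →1  K(KK)IS
  →2  KKS
  →3  K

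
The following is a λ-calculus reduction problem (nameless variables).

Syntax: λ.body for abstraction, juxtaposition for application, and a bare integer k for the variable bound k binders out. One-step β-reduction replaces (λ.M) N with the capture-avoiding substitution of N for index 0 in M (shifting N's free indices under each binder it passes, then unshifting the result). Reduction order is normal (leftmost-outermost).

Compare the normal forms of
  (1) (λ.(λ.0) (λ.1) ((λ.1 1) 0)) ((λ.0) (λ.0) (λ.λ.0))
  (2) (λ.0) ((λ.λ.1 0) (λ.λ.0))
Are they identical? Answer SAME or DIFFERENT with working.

Term A:
  start: (λ.(λ.0) (λ.1) ((λ.1 1) 0)) ((λ.0) (λ.0) (λ.λ.0))
  [1] (λ.0) (λ.(λ.0) (λ.0) (λ.λ.0)) ((λ.(λ.0) (λ.0) (λ.λ.0) ((λ.0) (λ.0) (λ.λ.0))) ((λ.0) (λ.0) (λ.λ.0)))
  [2] (λ.(λ.0) (λ.0) (λ.λ.0)) ((λ.(λ.0) (λ.0) (λ.λ.0) ((λ.0) (λ.0) (λ.λ.0))) ((λ.0) (λ.0) (λ.λ.0)))
  [3] (λ.0) (λ.0) (λ.λ.0)
  [4] (λ.0) (λ.λ.0)
  [5] λ.λ.0

Term B:
  start: (λ.0) ((λ.λ.1 0) (λ.λ.0))
  [1] (λ.λ.1 0) (λ.λ.0)
  [2] λ.(λ.λ.0) 0
  [3] λ.λ.0

Answer: SAME — A ⇓ λ.λ.0, B ⇓ λ.λ.0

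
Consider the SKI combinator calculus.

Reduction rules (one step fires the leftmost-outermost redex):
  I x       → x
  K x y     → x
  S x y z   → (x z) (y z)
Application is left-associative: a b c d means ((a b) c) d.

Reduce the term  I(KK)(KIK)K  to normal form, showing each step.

Answer: normal form = KK  (in 2 steps)

Derivation:
  start: I(KK)(KIK)K
  [1] KK(KIK)K
  [2] KK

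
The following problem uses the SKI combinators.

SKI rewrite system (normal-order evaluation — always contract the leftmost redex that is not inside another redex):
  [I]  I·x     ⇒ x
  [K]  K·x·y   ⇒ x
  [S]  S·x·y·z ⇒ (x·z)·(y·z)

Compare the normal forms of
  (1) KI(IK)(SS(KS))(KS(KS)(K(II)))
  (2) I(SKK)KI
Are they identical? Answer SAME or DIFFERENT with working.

Answer: DIFFERENT — A ⇓ S(S(KI))S, B ⇓ KI

Derivation:
Term A:
  start: KI(IK)(SS(KS))(KS(KS)(K(II)))
  step 1: I(SS(KS))(KS(KS)(K(II)))
  step 2: SS(KS)(KS(KS)(K(II)))
  step 3: S(KS(KS)(K(II)))(KS(KS(KS)(K(II))))
  step 4: S(S(K(II)))(KS(KS(KS)(K(II))))
  step 5: S(S(KI))(KS(KS(KS)(K(II))))
  step 6: S(S(KI))S

Term B:
  start: I(SKK)KI
  step 1: SKKKI
  step 2: KK(KK)I
  step 3: KI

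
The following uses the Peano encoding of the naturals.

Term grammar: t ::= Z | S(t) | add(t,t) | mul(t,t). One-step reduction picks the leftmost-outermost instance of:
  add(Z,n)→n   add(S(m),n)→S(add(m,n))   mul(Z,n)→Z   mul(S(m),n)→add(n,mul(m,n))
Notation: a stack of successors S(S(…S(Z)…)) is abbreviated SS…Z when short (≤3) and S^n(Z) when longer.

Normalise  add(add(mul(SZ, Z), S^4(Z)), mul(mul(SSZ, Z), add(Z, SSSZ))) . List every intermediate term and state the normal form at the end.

  start: add(add(mul(SZ, Z), S^4(Z)), mul(mul(SSZ, Z), add(Z, SSSZ)))
  [1] add(add(add(Z, mul(Z, Z)), S^4(Z)), mul(mul(SSZ, Z), add(Z, SSSZ)))
  [2] add(add(mul(Z, Z), S^4(Z)), mul(mul(SSZ, Z), add(Z, SSSZ)))
  [3] add(add(Z, S^4(Z)), mul(mul(SSZ, Z), add(Z, SSSZ)))
  [4] add(S^4(Z), mul(mul(SSZ, Z), add(Z, SSSZ)))
  [5] S(add(SSSZ, mul(mul(SSZ, Z), add(Z, SSSZ))))
  [6] S(S(add(SSZ, mul(mul(SSZ, Z), add(Z, SSSZ)))))
  [7] S(S(S(add(SZ, mul(mul(SSZ, Z), add(Z, SSSZ))))))
  [8] S(S(S(S(add(Z, mul(mul(SSZ, Z), add(Z, SSSZ)))))))
  [9] S(S(S(S(mul(mul(SSZ, Z), add(Z, SSSZ))))))
  [10] S(S(S(S(mul(add(Z, mul(SZ, Z)), add(Z, SSSZ))))))
  [11] S(S(S(S(mul(mul(SZ, Z), add(Z, SSSZ))))))
  [12] S(S(S(S(mul(add(Z, mul(Z, Z)), add(Z, SSSZ))))))
  [13] S(S(S(S(mul(mul(Z, Z), add(Z, SSSZ))))))
  [14] S(S(S(S(mul(Z, add(Z, SSSZ))))))
  [15] S^4(Z)

Answer: normal form = S^4(Z)  (in 15 steps)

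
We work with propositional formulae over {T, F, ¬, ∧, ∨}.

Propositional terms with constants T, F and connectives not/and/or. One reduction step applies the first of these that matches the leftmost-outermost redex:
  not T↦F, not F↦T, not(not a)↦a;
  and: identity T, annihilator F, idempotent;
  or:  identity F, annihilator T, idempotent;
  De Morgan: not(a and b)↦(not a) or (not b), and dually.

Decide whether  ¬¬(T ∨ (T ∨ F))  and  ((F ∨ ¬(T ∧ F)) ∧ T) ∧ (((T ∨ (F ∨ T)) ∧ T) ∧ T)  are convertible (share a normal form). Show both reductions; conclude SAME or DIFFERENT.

Answer: SAME — A ⇓ T, B ⇓ T

Derivation:
Term A:
  start: ¬¬(T ∨ (T ∨ F))
  step 1: T ∨ (T ∨ F)
  step 2: T

Term B:
  start: ((F ∨ ¬(T ∧ F)) ∧ T) ∧ (((T ∨ (F ∨ T)) ∧ T) ∧ T)
  step 1: (F ∨ ¬(T ∧ F)) ∧ (((T ∨ (F ∨ T)) ∧ T) ∧ T)
  step 2: ¬(T ∧ F) ∧ (((T ∨ (F ∨ T)) ∧ T) ∧ T)
  step 3: (¬T ∨ ¬F) ∧ (((T ∨ (F ∨ T)) ∧ T) ∧ T)
  step 4: (F ∨ ¬F) ∧ (((T ∨ (F ∨ T)) ∧ T) ∧ T)
  step 5: ¬F ∧ (((T ∨ (F ∨ T)) ∧ T) ∧ T)
  step 6: T ∧ (((T ∨ (F ∨ T)) ∧ T) ∧ T)
  step 7: ((T ∨ (F ∨ T)) ∧ T) ∧ T
  step 8: (T ∨ (F ∨ T)) ∧ T
  step 9: T ∨ (F ∨ T)
  step 10: T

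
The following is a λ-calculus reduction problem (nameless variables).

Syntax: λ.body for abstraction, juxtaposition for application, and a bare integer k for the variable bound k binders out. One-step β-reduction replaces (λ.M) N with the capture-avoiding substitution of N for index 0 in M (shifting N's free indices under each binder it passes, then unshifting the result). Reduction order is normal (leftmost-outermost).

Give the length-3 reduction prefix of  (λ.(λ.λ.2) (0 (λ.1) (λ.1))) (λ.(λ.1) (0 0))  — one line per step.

  start: (λ.(λ.λ.2) (0 (λ.1) (λ.1))) (λ.(λ.1) (0 0))
  [1] (λ.λ.λ.(λ.1) (0 0)) ((λ.(λ.1) (0 0)) (λ.λ.(λ.1) (0 0)) (λ.λ.(λ.1) (0 0)))
  [2] λ.λ.(λ.1) (0 0)
  [3] λ.λ.0

Answer: after 3 steps: λ.λ.0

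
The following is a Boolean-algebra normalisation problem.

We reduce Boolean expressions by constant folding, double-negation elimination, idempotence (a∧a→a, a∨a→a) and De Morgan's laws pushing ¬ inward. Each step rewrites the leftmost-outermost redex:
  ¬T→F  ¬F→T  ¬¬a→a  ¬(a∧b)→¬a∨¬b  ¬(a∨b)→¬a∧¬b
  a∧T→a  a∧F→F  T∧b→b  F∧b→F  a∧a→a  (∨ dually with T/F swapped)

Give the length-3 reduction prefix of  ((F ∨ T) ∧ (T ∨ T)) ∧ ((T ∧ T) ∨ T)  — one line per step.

Answer: after 3 steps: T ∧ ((T ∧ T) ∨ T)

Reduction:
  start: ((F ∨ T) ∧ (T ∨ T)) ∧ ((T ∧ T) ∨ T)
  [1] (T ∧ (T ∨ T)) ∧ ((T ∧ T) ∨ T)
  [2] (T ∨ T) ∧ ((T ∧ T) ∨ T)
  [3] T ∧ ((T ∧ T) ∨ T)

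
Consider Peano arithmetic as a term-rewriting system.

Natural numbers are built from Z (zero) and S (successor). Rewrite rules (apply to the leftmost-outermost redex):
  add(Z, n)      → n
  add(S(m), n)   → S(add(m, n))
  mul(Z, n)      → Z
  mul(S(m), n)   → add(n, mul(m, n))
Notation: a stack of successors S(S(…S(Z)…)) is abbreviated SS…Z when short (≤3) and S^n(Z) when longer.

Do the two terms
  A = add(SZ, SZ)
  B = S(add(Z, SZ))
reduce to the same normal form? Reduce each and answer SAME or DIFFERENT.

Term A:
  start: add(SZ, SZ)
  →1  S(add(Z, SZ))
  →2  SSZ

Term B:
  start: S(add(Z, SZ))
  →1  SSZ

Answer: SAME — A ⇓ SSZ, B ⇓ SSZ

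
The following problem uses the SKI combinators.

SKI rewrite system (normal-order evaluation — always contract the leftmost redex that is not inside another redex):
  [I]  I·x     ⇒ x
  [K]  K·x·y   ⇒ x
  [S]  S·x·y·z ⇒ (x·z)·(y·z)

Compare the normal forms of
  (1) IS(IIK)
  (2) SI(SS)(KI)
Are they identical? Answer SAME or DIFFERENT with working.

Answer: DIFFERENT — A ⇓ SK, B ⇓ I

Derivation:
Term A:
  start: IS(IIK)
  →1  S(IIK)
  →2  S(IK)
  →3  SK

Term B:
  start: SI(SS)(KI)
  →1  I(KI)(SS(KI))
  →2  KI(SS(KI))
  →3  I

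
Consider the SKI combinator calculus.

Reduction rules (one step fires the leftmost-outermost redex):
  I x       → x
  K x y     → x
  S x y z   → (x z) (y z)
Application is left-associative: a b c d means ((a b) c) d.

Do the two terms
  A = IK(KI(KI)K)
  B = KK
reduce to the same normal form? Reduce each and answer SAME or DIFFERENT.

Answer: SAME — A ⇓ KK, B ⇓ KK

Derivation:
Term A:
  start: IK(KI(KI)K)
  →1  K(KI(KI)K)
  →2  K(IK)
  →3  KK

Term B:
  start: KK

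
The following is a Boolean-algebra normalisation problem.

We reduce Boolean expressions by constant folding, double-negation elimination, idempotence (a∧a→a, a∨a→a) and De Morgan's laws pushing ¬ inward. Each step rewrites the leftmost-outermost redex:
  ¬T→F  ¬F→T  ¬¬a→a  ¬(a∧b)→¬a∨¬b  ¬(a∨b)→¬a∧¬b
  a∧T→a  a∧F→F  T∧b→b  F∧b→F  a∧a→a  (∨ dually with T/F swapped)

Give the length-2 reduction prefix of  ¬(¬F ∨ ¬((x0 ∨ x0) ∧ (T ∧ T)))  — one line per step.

Answer: after 2 steps: F ∧ ¬¬((x0 ∨ x0) ∧ (T ∧ T))

Working:
  start: ¬(¬F ∨ ¬((x0 ∨ x0) ∧ (T ∧ T)))
  →1  ¬¬F ∧ ¬¬((x0 ∨ x0) ∧ (T ∧ T))
  →2  F ∧ ¬¬((x0 ∨ x0) ∧ (T ∧ T))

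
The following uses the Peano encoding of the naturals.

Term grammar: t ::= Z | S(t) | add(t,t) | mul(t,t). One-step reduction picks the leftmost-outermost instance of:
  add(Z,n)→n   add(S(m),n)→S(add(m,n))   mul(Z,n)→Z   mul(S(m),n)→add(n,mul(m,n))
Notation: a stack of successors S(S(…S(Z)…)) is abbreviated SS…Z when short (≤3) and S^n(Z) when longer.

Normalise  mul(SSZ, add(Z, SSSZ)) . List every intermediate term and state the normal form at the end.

Answer: normal form = S^6(Z)  (in 13 steps)

Derivation:
  start: mul(SSZ, add(Z, SSSZ))
  step 1: add(add(Z, SSSZ), mul(SZ, add(Z, SSSZ)))
  step 2: add(SSSZ, mul(SZ, add(Z, SSSZ)))
  step 3: S(add(SSZ, mul(SZ, add(Z, SSSZ))))
  step 4: S(S(add(SZ, mul(SZ, add(Z, SSSZ)))))
  step 5: S(S(S(add(Z, mul(SZ, add(Z, SSSZ))))))
  step 6: S(S(S(mul(SZ, add(Z, SSSZ)))))
  step 7: S(S(S(add(add(Z, SSSZ), mul(Z, add(Z, SSSZ))))))
  step 8: S(S(S(add(SSSZ, mul(Z, add(Z, SSSZ))))))
  step 9: S(S(S(S(add(SSZ, mul(Z, add(Z, SSSZ)))))))
  step 10: S(S(S(S(S(add(SZ, mul(Z, add(Z, SSSZ))))))))
  step 11: S(S(S(S(S(S(add(Z, mul(Z, add(Z, SSSZ)))))))))
  step 12: S(S(S(S(S(S(mul(Z, add(Z, SSSZ))))))))
  step 13: S^6(Z)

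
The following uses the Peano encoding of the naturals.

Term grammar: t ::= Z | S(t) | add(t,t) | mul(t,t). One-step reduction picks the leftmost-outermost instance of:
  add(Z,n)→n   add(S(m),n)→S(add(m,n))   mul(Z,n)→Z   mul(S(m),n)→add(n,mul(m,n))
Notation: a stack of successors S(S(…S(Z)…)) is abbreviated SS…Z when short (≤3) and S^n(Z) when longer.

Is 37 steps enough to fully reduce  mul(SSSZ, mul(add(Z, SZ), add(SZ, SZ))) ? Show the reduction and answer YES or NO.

Answer: YES — reaches normal form S^6(Z) in 37 ≤ 37 steps

Reduction:
  start: mul(SSSZ, mul(add(Z, SZ), add(SZ, SZ)))
  →1  add(mul(add(Z, SZ), add(SZ, SZ)), mul(SSZ, mul(add(Z, SZ), add(SZ, SZ))))
  →2  add(mul(SZ, add(SZ, SZ)), mul(SSZ, mul(add(Z, SZ), add(SZ, SZ))))
  →3  add(add(add(SZ, SZ), mul(Z, add(SZ, SZ))), mul(SSZ, mul(add(Z, SZ), add(SZ, SZ))))
  →4  add(add(S(add(Z, SZ)), mul(Z, add(SZ, SZ))), mul(SSZ, mul(add(Z, SZ), add(SZ, SZ))))
  →5  add(S(add(add(Z, SZ), mul(Z, add(SZ, SZ)))), mul(SSZ, mul(add(Z, SZ), add(SZ, SZ))))
  →6  S(add(add(add(Z, SZ), mul(Z, add(SZ, SZ))), mul(SSZ, mul(add(Z, SZ), add(SZ, SZ)))))
  →7  S(add(add(SZ, mul(Z, add(SZ, SZ))), mul(SSZ, mul(add(Z, SZ), add(SZ, SZ)))))
  →8  S(add(S(add(Z, mul(Z, add(SZ, SZ)))), mul(SSZ, mul(add(Z, SZ), add(SZ, SZ)))))
  →9  S(S(add(add(Z, mul(Z, add(SZ, SZ))), mul(SSZ, mul(add(Z, SZ), add(SZ, SZ))))))
  →10  S(S(add(mul(Z, add(SZ, SZ)), mul(SSZ, mul(add(Z, SZ), add(SZ, SZ))))))
  →11  S(S(add(Z, mul(SSZ, mul(add(Z, SZ), add(SZ, SZ))))))
  →12  S(S(mul(SSZ, mul(add(Z, SZ), add(SZ, SZ)))))
  →13  S(S(add(mul(add(Z, SZ), add(SZ, SZ)), mul(SZ, mul(add(Z, SZ), add(SZ, SZ))))))
  →14  S(S(add(mul(SZ, add(SZ, SZ)), mul(SZ, mul(add(Z, SZ), add(SZ, SZ))))))
  →15  S(S(add(add(add(SZ, SZ), mul(Z, add(SZ, SZ))), mul(SZ, mul(add(Z, SZ), add(SZ, SZ))))))
  →16  S(S(add(add(S(add(Z, SZ)), mul(Z, add(SZ, SZ))), mul(SZ, mul(add(Z, SZ), add(SZ, SZ))))))
  →17  S(S(add(S(add(add(Z, SZ), mul(Z, add(SZ, SZ)))), mul(SZ, mul(add(Z, SZ), add(SZ, SZ))))))
  →18  S(S(S(add(add(add(Z, SZ), mul(Z, add(SZ, SZ))), mul(SZ, mul(add(Z, SZ), add(SZ, SZ)))))))
  →19  S(S(S(add(add(SZ, mul(Z, add(SZ, SZ))), mul(SZ, mul(add(Z, SZ), add(SZ, SZ)))))))
  →20  S(S(S(add(S(add(Z, mul(Z, add(SZ, SZ)))), mul(SZ, mul(add(Z, SZ), add(SZ, SZ)))))))
  →21  S(S(S(S(add(add(Z, mul(Z, add(SZ, SZ))), mul(SZ, mul(add(Z, SZ), add(SZ, SZ))))))))
  →22  S(S(S(S(add(mul(Z, add(SZ, SZ)), mul(SZ, mul(add(Z, SZ), add(SZ, SZ))))))))
  →23  S(S(S(S(add(Z, mul(SZ, mul(add(Z, SZ), add(SZ, SZ))))))))
  →24  S(S(S(S(mul(SZ, mul(add(Z, SZ), add(SZ, SZ)))))))
  →25  S(S(S(S(add(mul(add(Z, SZ), add(SZ, SZ)), mul(Z, mul(add(Z, SZ), add(SZ, SZ))))))))
  →26  S(S(S(S(add(mul(SZ, add(SZ, SZ)), mul(Z, mul(add(Z, SZ), add(SZ, SZ))))))))
  →27  S(S(S(S(add(add(add(SZ, SZ), mul(Z, add(SZ, SZ))), mul(Z, mul(add(Z, SZ), add(SZ, SZ))))))))
  →28  S(S(S(S(add(add(S(add(Z, SZ)), mul(Z, add(SZ, SZ))), mul(Z, mul(add(Z, SZ), add(SZ, SZ))))))))
  →29  S(S(S(S(add(S(add(add(Z, SZ), mul(Z, add(SZ, SZ)))), mul(Z, mul(add(Z, SZ), add(SZ, SZ))))))))
  →30  S(S(S(S(S(add(add(add(Z, SZ), mul(Z, add(SZ, SZ))), mul(Z, mul(add(Z, SZ), add(SZ, SZ)))))))))
  →31  S(S(S(S(S(add(add(SZ, mul(Z, add(SZ, SZ))), mul(Z, mul(add(Z, SZ), add(SZ, SZ)))))))))
  →32  S(S(S(S(S(add(S(add(Z, mul(Z, add(SZ, SZ)))), mul(Z, mul(add(Z, SZ), add(SZ, SZ)))))))))
  →33  S(S(S(S(S(S(add(add(Z, mul(Z, add(SZ, SZ))), mul(Z, mul(add(Z, SZ), add(SZ, SZ))))))))))
  →34  S(S(S(S(S(S(add(mul(Z, add(SZ, SZ)), mul(Z, mul(add(Z, SZ), add(SZ, SZ))))))))))
  →35  S(S(S(S(S(S(add(Z, mul(Z, mul(add(Z, SZ), add(SZ, SZ))))))))))
  →36  S(S(S(S(S(S(mul(Z, mul(add(Z, SZ), add(SZ, SZ)))))))))
  →37  S^6(Z)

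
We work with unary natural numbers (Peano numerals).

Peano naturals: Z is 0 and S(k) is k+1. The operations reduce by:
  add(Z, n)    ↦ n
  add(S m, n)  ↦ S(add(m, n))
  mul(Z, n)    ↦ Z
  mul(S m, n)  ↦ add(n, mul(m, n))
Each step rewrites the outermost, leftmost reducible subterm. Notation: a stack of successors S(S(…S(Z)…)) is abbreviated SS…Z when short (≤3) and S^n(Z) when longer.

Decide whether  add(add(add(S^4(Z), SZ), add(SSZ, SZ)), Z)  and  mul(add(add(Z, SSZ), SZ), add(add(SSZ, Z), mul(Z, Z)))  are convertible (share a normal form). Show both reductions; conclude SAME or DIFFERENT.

Term A:
  start: add(add(add(S^4(Z), SZ), add(SSZ, SZ)), Z)
  →1  add(add(S(add(SSSZ, SZ)), add(SSZ, SZ)), Z)
  →2  add(S(add(add(SSSZ, SZ), add(SSZ, SZ))), Z)
  →3  S(add(add(add(SSSZ, SZ), add(SSZ, SZ)), Z))
  →4  S(add(add(S(add(SSZ, SZ)), add(SSZ, SZ)), Z))
  →5  S(add(S(add(add(SSZ, SZ), add(SSZ, SZ))), Z))
  →6  S(S(add(add(add(SSZ, SZ), add(SSZ, SZ)), Z)))
  →7  S(S(add(add(S(add(SZ, SZ)), add(SSZ, SZ)), Z)))
  →8  S(S(add(S(add(add(SZ, SZ), add(SSZ, SZ))), Z)))
  →9  S(S(S(add(add(add(SZ, SZ), add(SSZ, SZ)), Z))))
  →10  S(S(S(add(add(S(add(Z, SZ)), add(SSZ, SZ)), Z))))
  →11  S(S(S(add(S(add(add(Z, SZ), add(SSZ, SZ))), Z))))
  →12  S(S(S(S(add(add(add(Z, SZ), add(SSZ, SZ)), Z)))))
  →13  S(S(S(S(add(add(SZ, add(SSZ, SZ)), Z)))))
  →14  S(S(S(S(add(S(add(Z, add(SSZ, SZ))), Z)))))
  →15  S(S(S(S(S(add(add(Z, add(SSZ, SZ)), Z))))))
  →16  S(S(S(S(S(add(add(SSZ, SZ), Z))))))
  →17  S(S(S(S(S(add(S(add(SZ, SZ)), Z))))))
  →18  S(S(S(S(S(S(add(add(SZ, SZ), Z)))))))
  →19  S(S(S(S(S(S(add(S(add(Z, SZ)), Z)))))))
  →20  S(S(S(S(S(S(S(add(add(Z, SZ), Z))))))))
  →21  S(S(S(S(S(S(S(add(SZ, Z))))))))
  →22  S(S(S(S(S(S(S(S(add(Z, Z)))))))))
  →23  S^8(Z)

Term B:
  start: mul(add(add(Z, SSZ), SZ), add(add(SSZ, Z), mul(Z, Z)))
  →1  mul(add(SSZ, SZ), add(add(SSZ, Z), mul(Z, Z)))
  →2  mul(S(add(SZ, SZ)), add(add(SSZ, Z), mul(Z, Z)))
  →3  add(add(add(SSZ, Z), mul(Z, Z)), mul(add(SZ, SZ), add(add(SSZ, Z), mul(Z, Z))))
  →4  add(add(S(add(SZ, Z)), mul(Z, Z)), mul(add(SZ, SZ), add(add(SSZ, Z), mul(Z, Z))))
  →5  add(S(add(add(SZ, Z), mul(Z, Z))), mul(add(SZ, SZ), add(add(SSZ, Z), mul(Z, Z))))
  →6  S(add(add(add(SZ, Z), mul(Z, Z)), mul(add(SZ, SZ), add(add(SSZ, Z), mul(Z, Z)))))
  →7  S(add(add(S(add(Z, Z)), mul(Z, Z)), mul(add(SZ, SZ), add(add(SSZ, Z), mul(Z, Z)))))
  →8  S(add(S(add(add(Z, Z), mul(Z, Z))), mul(add(SZ, SZ), add(add(SSZ, Z), mul(Z, Z)))))
  →9  S(S(add(add(add(Z, Z), mul(Z, Z)), mul(add(SZ, SZ), add(add(SSZ, Z), mul(Z, Z))))))
  →10  S(S(add(add(Z, mul(Z, Z)), mul(add(SZ, SZ), add(add(SSZ, Z), mul(Z, Z))))))
  →11  S(S(add(mul(Z, Z), mul(add(SZ, SZ), add(add(SSZ, Z), mul(Z, Z))))))
  →12  S(S(add(Z, mul(add(SZ, SZ), add(add(SSZ, Z), mul(Z, Z))))))
  →13  S(S(mul(add(SZ, SZ), add(add(SSZ, Z), mul(Z, Z)))))
  →14  S(S(mul(S(add(Z, SZ)), add(add(SSZ, Z), mul(Z, Z)))))
  →15  S(S(add(add(add(SSZ, Z), mul(Z, Z)), mul(add(Z, SZ), add(add(SSZ, Z), mul(Z, Z))))))
  →16  S(S(add(add(S(add(SZ, Z)), mul(Z, Z)), mul(add(Z, SZ), add(add(SSZ, Z), mul(Z, Z))))))
  →17  S(S(add(S(add(add(SZ, Z), mul(Z, Z))), mul(add(Z, SZ), add(add(SSZ, Z), mul(Z, Z))))))
  →18  S(S(S(add(add(add(SZ, Z), mul(Z, Z)), mul(add(Z, SZ), add(add(SSZ, Z), mul(Z, Z)))))))
  →19  S(S(S(add(add(S(add(Z, Z)), mul(Z, Z)), mul(add(Z, SZ), add(add(SSZ, Z), mul(Z, Z)))))))
  →20  S(S(S(add(S(add(add(Z, Z), mul(Z, Z))), mul(add(Z, SZ), add(add(SSZ, Z), mul(Z, Z)))))))
  →21  S(S(S(S(add(add(add(Z, Z), mul(Z, Z)), mul(add(Z, SZ), add(add(SSZ, Z), mul(Z, Z))))))))
  →22  S(S(S(S(add(add(Z, mul(Z, Z)), mul(add(Z, SZ), add(add(SSZ, Z), mul(Z, Z))))))))
  →23  S(S(S(S(add(mul(Z, Z), mul(add(Z, SZ), add(add(SSZ, Z), mul(Z, Z))))))))
  →24  S(S(S(S(add(Z, mul(add(Z, SZ), add(add(SSZ, Z), mul(Z, Z))))))))
  →25  S(S(S(S(mul(add(Z, SZ), add(add(SSZ, Z), mul(Z, Z)))))))
  →26  S(S(S(S(mul(SZ, add(add(SSZ, Z), mul(Z, Z)))))))
  →27  S(S(S(S(add(add(add(SSZ, Z), mul(Z, Z)), mul(Z, add(add(SSZ, Z), mul(Z, Z))))))))
  →28  S(S(S(S(add(add(S(add(SZ, Z)), mul(Z, Z)), mul(Z, add(add(SSZ, Z), mul(Z, Z))))))))
  →29  S(S(S(S(add(S(add(add(SZ, Z), mul(Z, Z))), mul(Z, add(add(SSZ, Z), mul(Z, Z))))))))
  →30  S(S(S(S(S(add(add(add(SZ, Z), mul(Z, Z)), mul(Z, add(add(SSZ, Z), mul(Z, Z)))))))))
  →31  S(S(S(S(S(add(add(S(add(Z, Z)), mul(Z, Z)), mul(Z, add(add(SSZ, Z), mul(Z, Z)))))))))
  →32  S(S(S(S(S(add(S(add(add(Z, Z), mul(Z, Z))), mul(Z, add(add(SSZ, Z), mul(Z, Z)))))))))
  →33  S(S(S(S(S(S(add(add(add(Z, Z), mul(Z, Z)), mul(Z, add(add(SSZ, Z), mul(Z, Z))))))))))
  →34  S(S(S(S(S(S(add(add(Z, mul(Z, Z)), mul(Z, add(add(SSZ, Z), mul(Z, Z))))))))))
  →35  S(S(S(S(S(S(add(mul(Z, Z), mul(Z, add(add(SSZ, Z), mul(Z, Z))))))))))
  →36  S(S(S(S(S(S(add(Z, mul(Z, add(add(SSZ, Z), mul(Z, Z))))))))))
  →37  S(S(S(S(S(S(mul(Z, add(add(SSZ, Z), mul(Z, Z)))))))))
  →38  S^6(Z)

Answer: DIFFERENT — A ⇓ S^8(Z), B ⇓ S^6(Z)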